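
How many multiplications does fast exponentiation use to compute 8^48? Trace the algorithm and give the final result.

Computing 8^48 by squaring (build up from 8^1; each line after the first costs one multiplication):

8^1 = 8
8^2 = (8^1)^2 = 8^2 = 64
8^3 = 8 * 8^2 = 8 * 64 = 512
8^6 = (8^3)^2 = 512^2 = 262144
8^12 = (8^6)^2 = 262144^2 = 68719476736
8^24 = (8^12)^2 = 68719476736^2 = 4722366482869645213696
8^48 = (8^24)^2 = 4722366482869645213696^2 = 22300745198530623141535718272648361505980416

Result: 22300745198530623141535718272648361505980416
Multiplications needed: 6 (6 lines after 8^1)

8^48 = 22300745198530623141535718272648361505980416. Using exponentiation by squaring, this requires 6 multiplications. The key idea: if the exponent is even, square the half-power; if odd, multiply by the base once.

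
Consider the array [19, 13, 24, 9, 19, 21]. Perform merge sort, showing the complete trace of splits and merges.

Merge sort trace:

Split: [19, 13, 24, 9, 19, 21] -> [19, 13, 24] and [9, 19, 21]
  Split: [19, 13, 24] -> [19] and [13, 24]
    Split: [13, 24] -> [13] and [24]
    Merge: [13] + [24] -> [13, 24]
  Merge: [19] + [13, 24] -> [13, 19, 24]
  Split: [9, 19, 21] -> [9] and [19, 21]
    Split: [19, 21] -> [19] and [21]
    Merge: [19] + [21] -> [19, 21]
  Merge: [9] + [19, 21] -> [9, 19, 21]
Merge: [13, 19, 24] + [9, 19, 21] -> [9, 13, 19, 19, 21, 24]

Final sorted array: [9, 13, 19, 19, 21, 24]

The merge sort proceeds by recursively splitting the array and merging sorted halves.
After all merges, the sorted array is [9, 13, 19, 19, 21, 24].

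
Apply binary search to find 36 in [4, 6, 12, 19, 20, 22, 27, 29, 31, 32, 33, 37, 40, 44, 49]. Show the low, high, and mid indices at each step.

Binary search for 36 in [4, 6, 12, 19, 20, 22, 27, 29, 31, 32, 33, 37, 40, 44, 49]:

lo=0, hi=14, mid=7, arr[mid]=29 -> 29 < 36, search right half
lo=8, hi=14, mid=11, arr[mid]=37 -> 37 > 36, search left half
lo=8, hi=10, mid=9, arr[mid]=32 -> 32 < 36, search right half
lo=10, hi=10, mid=10, arr[mid]=33 -> 33 < 36, search right half
lo=11 > hi=10, target 36 not found

Binary search determines that 36 is not in the array after 4 comparisons. The search space was exhausted without finding the target.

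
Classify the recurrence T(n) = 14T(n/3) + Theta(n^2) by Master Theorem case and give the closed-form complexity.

Master Theorem for T(n) = 14T(n/3) + O(n^2):

a = 14, b = 3, c = 2
log_b(a) = log_3(14) = 2.4022

Case 1: c = 2 < log_3(14) = 2.4022
T(n) = O(n^(log_3 14))

For T(n) = 14T(n/3) + O(n^2): log_3(14) = 2.4022. This is Case 1 of the Master Theorem (c < log_b(a), work dominated by leaves), giving O(n^(log_3 14)).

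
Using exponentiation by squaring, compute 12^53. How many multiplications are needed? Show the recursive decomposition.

Computing 12^53 by squaring (build up from 12^1; each line after the first costs one multiplication):

12^1 = 12
12^2 = (12^1)^2 = 12^2 = 144
12^3 = 12 * 12^2 = 12 * 144 = 1728
12^6 = (12^3)^2 = 1728^2 = 2985984
12^12 = (12^6)^2 = 2985984^2 = 8916100448256
12^13 = 12 * 12^12 = 12 * 8916100448256 = 106993205379072
12^26 = (12^13)^2 = 106993205379072^2 = 11447545997288281555215581184
12^52 = (12^26)^2 = 11447545997288281555215581184^2 = 131046309360030956735917227964932955078950997486894841856
12^53 = 12 * 12^52 = 12 * 131046309360030956735917227964932955078950997486894841856 = 1572555712320371480831006735579195460947411969842738102272

Result: 1572555712320371480831006735579195460947411969842738102272
Multiplications needed: 8 (8 lines after 12^1)

12^53 = 1572555712320371480831006735579195460947411969842738102272. Using exponentiation by squaring, this requires 8 multiplications. The key idea: if the exponent is even, square the half-power; if odd, multiply by the base once.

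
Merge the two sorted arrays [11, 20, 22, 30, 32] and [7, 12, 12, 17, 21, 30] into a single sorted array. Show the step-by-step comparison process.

Merging process:

Compare 11 vs 7: take 7 from right. Merged: [7]
Compare 11 vs 12: take 11 from left. Merged: [7, 11]
Compare 20 vs 12: take 12 from right. Merged: [7, 11, 12]
Compare 20 vs 12: take 12 from right. Merged: [7, 11, 12, 12]
Compare 20 vs 17: take 17 from right. Merged: [7, 11, 12, 12, 17]
Compare 20 vs 21: take 20 from left. Merged: [7, 11, 12, 12, 17, 20]
Compare 22 vs 21: take 21 from right. Merged: [7, 11, 12, 12, 17, 20, 21]
Compare 22 vs 30: take 22 from left. Merged: [7, 11, 12, 12, 17, 20, 21, 22]
Compare 30 vs 30: take 30 from left. Merged: [7, 11, 12, 12, 17, 20, 21, 22, 30]
Compare 32 vs 30: take 30 from right. Merged: [7, 11, 12, 12, 17, 20, 21, 22, 30, 30]
Append remaining from left: [32]. Merged: [7, 11, 12, 12, 17, 20, 21, 22, 30, 30, 32]

Final merged array: [7, 11, 12, 12, 17, 20, 21, 22, 30, 30, 32]
Total comparisons: 10

The merged array is [7, 11, 12, 12, 17, 20, 21, 22, 30, 30, 32], requiring 10 comparisons. The merge step runs in O(n) time where n is the total number of elements.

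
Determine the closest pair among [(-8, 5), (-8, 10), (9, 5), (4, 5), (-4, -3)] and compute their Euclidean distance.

Computing all pairwise distances among 5 points:

d((-8, 5), (-8, 10)) = 5.0 <-- minimum
d((-8, 5), (9, 5)) = 17.0
d((-8, 5), (4, 5)) = 12.0
d((-8, 5), (-4, -3)) = 8.9443
d((-8, 10), (9, 5)) = 17.72
d((-8, 10), (4, 5)) = 13.0
d((-8, 10), (-4, -3)) = 13.6015
d((9, 5), (4, 5)) = 5.0 <-- minimum
d((9, 5), (-4, -3)) = 15.2643
d((4, 5), (-4, -3)) = 11.3137

Minimum distance: 5.0 (tie among 2 pairs: (-8, 5) and (-8, 10); (9, 5) and (4, 5))

The minimum Euclidean distance is 5.0. There is a tie: 2 pairs achieve this minimum — (-8, 5) and (-8, 10); (9, 5) and (4, 5). Any of these is a valid closest pair. For 5 points, brute-force pairwise comparison is shown above. For large n, the divide-and-conquer algorithm (sort by x, recurse on halves, check the dividing strip) achieves O(n log n).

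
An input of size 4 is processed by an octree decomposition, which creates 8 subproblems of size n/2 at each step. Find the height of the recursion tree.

For divide and conquer with division factor 2:

Problem sizes at each level:
Level 0: 4
Level 1: 2
Level 2: 1

The root is level 0 and the size-1 base case is level 2 (the tree spans levels 0 through 2, i.e. 3 levels counting the root), so the depth is the number of divisions: log_2(4) = 2

The recursion tree depth is log_2(4) = 2. At each level, the problem size is divided by 2, so it takes 2 divisions to reduce to a base case of size 1. The algorithm makes 8 recursive calls at each level.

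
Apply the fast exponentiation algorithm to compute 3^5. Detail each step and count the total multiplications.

Computing 3^5 by squaring (build up from 3^1; each line after the first costs one multiplication):

3^1 = 3
3^2 = (3^1)^2 = 3^2 = 9
3^4 = (3^2)^2 = 9^2 = 81
3^5 = 3 * 3^4 = 3 * 81 = 243

Result: 243
Multiplications needed: 3 (3 lines after 3^1)

3^5 = 243. Using exponentiation by squaring, this requires 3 multiplications. The key idea: if the exponent is even, square the half-power; if odd, multiply by the base once.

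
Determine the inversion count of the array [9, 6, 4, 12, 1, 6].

Finding inversions in [9, 6, 4, 12, 1, 6]:

(0, 1): arr[0]=9 > arr[1]=6
(0, 2): arr[0]=9 > arr[2]=4
(0, 4): arr[0]=9 > arr[4]=1
(0, 5): arr[0]=9 > arr[5]=6
(1, 2): arr[1]=6 > arr[2]=4
(1, 4): arr[1]=6 > arr[4]=1
(2, 4): arr[2]=4 > arr[4]=1
(3, 4): arr[3]=12 > arr[4]=1
(3, 5): arr[3]=12 > arr[5]=6

Total inversions: 9

The array has 9 inversion(s): (0,1), (0,2), (0,4), (0,5), (1,2), (1,4), (2,4), (3,4), (3,5). Each pair (i,j) satisfies i < j and arr[i] > arr[j].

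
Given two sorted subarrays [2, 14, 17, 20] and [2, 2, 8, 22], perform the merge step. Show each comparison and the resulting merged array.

Merging process:

Compare 2 vs 2: take 2 from left. Merged: [2]
Compare 14 vs 2: take 2 from right. Merged: [2, 2]
Compare 14 vs 2: take 2 from right. Merged: [2, 2, 2]
Compare 14 vs 8: take 8 from right. Merged: [2, 2, 2, 8]
Compare 14 vs 22: take 14 from left. Merged: [2, 2, 2, 8, 14]
Compare 17 vs 22: take 17 from left. Merged: [2, 2, 2, 8, 14, 17]
Compare 20 vs 22: take 20 from left. Merged: [2, 2, 2, 8, 14, 17, 20]
Append remaining from right: [22]. Merged: [2, 2, 2, 8, 14, 17, 20, 22]

Final merged array: [2, 2, 2, 8, 14, 17, 20, 22]
Total comparisons: 7

The merged array is [2, 2, 2, 8, 14, 17, 20, 22], requiring 7 comparisons. The merge step runs in O(n) time where n is the total number of elements.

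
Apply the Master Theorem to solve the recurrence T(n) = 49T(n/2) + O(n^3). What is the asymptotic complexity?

Master Theorem for T(n) = 49T(n/2) + O(n^3):

a = 49, b = 2, c = 3
log_b(a) = log_2(49) = 5.6147

Case 1: c = 3 < log_2(49) = 5.6147
T(n) = O(n^(log_2 49))

For T(n) = 49T(n/2) + O(n^3): log_2(49) = 5.6147. This is Case 1 of the Master Theorem (c < log_b(a), work dominated by leaves), giving O(n^(log_2 49)).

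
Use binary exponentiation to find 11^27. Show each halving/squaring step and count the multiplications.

Computing 11^27 by squaring (build up from 11^1; each line after the first costs one multiplication):

11^1 = 11
11^2 = (11^1)^2 = 11^2 = 121
11^3 = 11 * 11^2 = 11 * 121 = 1331
11^6 = (11^3)^2 = 1331^2 = 1771561
11^12 = (11^6)^2 = 1771561^2 = 3138428376721
11^13 = 11 * 11^12 = 11 * 3138428376721 = 34522712143931
11^26 = (11^13)^2 = 34522712143931^2 = 1191817653772720942460132761
11^27 = 11 * 11^26 = 11 * 1191817653772720942460132761 = 13109994191499930367061460371

Result: 13109994191499930367061460371
Multiplications needed: 7 (7 lines after 11^1)

11^27 = 13109994191499930367061460371. Using exponentiation by squaring, this requires 7 multiplications. The key idea: if the exponent is even, square the half-power; if odd, multiply by the base once.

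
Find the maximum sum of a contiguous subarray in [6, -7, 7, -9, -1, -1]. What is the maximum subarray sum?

Using Kadane's algorithm on [6, -7, 7, -9, -1, -1]:

Scanning through the array:
Position 1 (value -7): max_ending_here = -1, max_so_far = 6
Position 2 (value 7): max_ending_here = 7, max_so_far = 7
Position 3 (value -9): max_ending_here = -2, max_so_far = 7
Position 4 (value -1): max_ending_here = -1, max_so_far = 7
Position 5 (value -1): max_ending_here = -1, max_so_far = 7

Maximum subarray: [7]
Maximum sum: 7

The maximum subarray is [7] with sum 7. This subarray runs from index 2 to index 2.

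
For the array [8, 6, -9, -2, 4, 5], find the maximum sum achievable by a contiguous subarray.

Using Kadane's algorithm on [8, 6, -9, -2, 4, 5]:

Scanning through the array:
Position 1 (value 6): max_ending_here = 14, max_so_far = 14
Position 2 (value -9): max_ending_here = 5, max_so_far = 14
Position 3 (value -2): max_ending_here = 3, max_so_far = 14
Position 4 (value 4): max_ending_here = 7, max_so_far = 14
Position 5 (value 5): max_ending_here = 12, max_so_far = 14

Maximum subarray: [8, 6]
Maximum sum: 14

The maximum subarray is [8, 6] with sum 14. This subarray runs from index 0 to index 1.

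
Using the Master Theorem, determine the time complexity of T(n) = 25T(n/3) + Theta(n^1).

Master Theorem for T(n) = 25T(n/3) + O(n^1):

a = 25, b = 3, c = 1
log_b(a) = log_3(25) = 2.9299

Case 1: c = 1 < log_3(25) = 2.9299
T(n) = O(n^(log_3 25))

For T(n) = 25T(n/3) + O(n^1): log_3(25) = 2.9299. This is Case 1 of the Master Theorem (c < log_b(a), work dominated by leaves), giving O(n^(log_3 25)).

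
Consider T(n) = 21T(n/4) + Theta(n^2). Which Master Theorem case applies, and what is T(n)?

Master Theorem for T(n) = 21T(n/4) + O(n^2):

a = 21, b = 4, c = 2
log_b(a) = log_4(21) = 2.1962

Case 1: c = 2 < log_4(21) = 2.1962
T(n) = O(n^(log_4 21))

For T(n) = 21T(n/4) + O(n^2): log_4(21) = 2.1962. This is Case 1 of the Master Theorem (c < log_b(a), work dominated by leaves), giving O(n^(log_4 21)).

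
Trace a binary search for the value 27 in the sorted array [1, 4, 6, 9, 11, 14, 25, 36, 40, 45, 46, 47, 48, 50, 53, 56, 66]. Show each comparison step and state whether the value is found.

Binary search for 27 in [1, 4, 6, 9, 11, 14, 25, 36, 40, 45, 46, 47, 48, 50, 53, 56, 66]:

lo=0, hi=16, mid=8, arr[mid]=40 -> 40 > 27, search left half
lo=0, hi=7, mid=3, arr[mid]=9 -> 9 < 27, search right half
lo=4, hi=7, mid=5, arr[mid]=14 -> 14 < 27, search right half
lo=6, hi=7, mid=6, arr[mid]=25 -> 25 < 27, search right half
lo=7, hi=7, mid=7, arr[mid]=36 -> 36 > 27, search left half
lo=7 > hi=6, target 27 not found

Binary search determines that 27 is not in the array after 5 comparisons. The search space was exhausted without finding the target.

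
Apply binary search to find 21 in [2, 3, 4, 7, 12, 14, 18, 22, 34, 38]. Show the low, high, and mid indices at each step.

Binary search for 21 in [2, 3, 4, 7, 12, 14, 18, 22, 34, 38]:

lo=0, hi=9, mid=4, arr[mid]=12 -> 12 < 21, search right half
lo=5, hi=9, mid=7, arr[mid]=22 -> 22 > 21, search left half
lo=5, hi=6, mid=5, arr[mid]=14 -> 14 < 21, search right half
lo=6, hi=6, mid=6, arr[mid]=18 -> 18 < 21, search right half
lo=7 > hi=6, target 21 not found

Binary search determines that 21 is not in the array after 4 comparisons. The search space was exhausted without finding the target.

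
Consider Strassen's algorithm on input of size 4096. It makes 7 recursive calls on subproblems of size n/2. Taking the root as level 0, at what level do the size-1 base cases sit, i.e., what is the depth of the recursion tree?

For divide and conquer with division factor 2:

Problem sizes at each level:
Level 0: 4096
Level 1: 2048
Level 2: 1024
Level 3: 512
Level 4: 256
Level 5: 128
Level 6: 64
Level 7: 32
Level 8: 16
Level 9: 8
Level 10: 4
Level 11: 2
Level 12: 1

The root is level 0 and the size-1 base case is level 12 (the tree spans levels 0 through 12, i.e. 13 levels counting the root), so the depth is the number of divisions: log_2(4096) = 12

The recursion tree depth is log_2(4096) = 12. At each level, the problem size is divided by 2, so it takes 12 divisions to reduce to a base case of size 1. The algorithm makes 7 recursive calls at each level.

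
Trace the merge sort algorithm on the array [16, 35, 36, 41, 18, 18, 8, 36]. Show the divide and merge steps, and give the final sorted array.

Merge sort trace:

Split: [16, 35, 36, 41, 18, 18, 8, 36] -> [16, 35, 36, 41] and [18, 18, 8, 36]
  Split: [16, 35, 36, 41] -> [16, 35] and [36, 41]
    Split: [16, 35] -> [16] and [35]
    Merge: [16] + [35] -> [16, 35]
    Split: [36, 41] -> [36] and [41]
    Merge: [36] + [41] -> [36, 41]
  Merge: [16, 35] + [36, 41] -> [16, 35, 36, 41]
  Split: [18, 18, 8, 36] -> [18, 18] and [8, 36]
    Split: [18, 18] -> [18] and [18]
    Merge: [18] + [18] -> [18, 18]
    Split: [8, 36] -> [8] and [36]
    Merge: [8] + [36] -> [8, 36]
  Merge: [18, 18] + [8, 36] -> [8, 18, 18, 36]
Merge: [16, 35, 36, 41] + [8, 18, 18, 36] -> [8, 16, 18, 18, 35, 36, 36, 41]

Final sorted array: [8, 16, 18, 18, 35, 36, 36, 41]

The merge sort proceeds by recursively splitting the array and merging sorted halves.
After all merges, the sorted array is [8, 16, 18, 18, 35, 36, 36, 41].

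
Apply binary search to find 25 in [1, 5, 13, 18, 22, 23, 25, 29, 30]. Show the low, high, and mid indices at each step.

Binary search for 25 in [1, 5, 13, 18, 22, 23, 25, 29, 30]:

lo=0, hi=8, mid=4, arr[mid]=22 -> 22 < 25, search right half
lo=5, hi=8, mid=6, arr[mid]=25 -> Found target at index 6!

Binary search finds 25 at index 6 after 2 comparisons. The search repeatedly halves the search space by comparing with the middle element.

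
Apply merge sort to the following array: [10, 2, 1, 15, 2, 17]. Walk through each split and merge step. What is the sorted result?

Merge sort trace:

Split: [10, 2, 1, 15, 2, 17] -> [10, 2, 1] and [15, 2, 17]
  Split: [10, 2, 1] -> [10] and [2, 1]
    Split: [2, 1] -> [2] and [1]
    Merge: [2] + [1] -> [1, 2]
  Merge: [10] + [1, 2] -> [1, 2, 10]
  Split: [15, 2, 17] -> [15] and [2, 17]
    Split: [2, 17] -> [2] and [17]
    Merge: [2] + [17] -> [2, 17]
  Merge: [15] + [2, 17] -> [2, 15, 17]
Merge: [1, 2, 10] + [2, 15, 17] -> [1, 2, 2, 10, 15, 17]

Final sorted array: [1, 2, 2, 10, 15, 17]

The merge sort proceeds by recursively splitting the array and merging sorted halves.
After all merges, the sorted array is [1, 2, 2, 10, 15, 17].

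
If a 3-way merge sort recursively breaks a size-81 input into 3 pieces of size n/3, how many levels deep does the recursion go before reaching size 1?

For divide and conquer with division factor 3:

Problem sizes at each level:
Level 0: 81
Level 1: 27
Level 2: 9
Level 3: 3
Level 4: 1

The root is level 0 and the size-1 base case is level 4 (the tree spans levels 0 through 4, i.e. 5 levels counting the root), so the depth is the number of divisions: log_3(81) = 4

The recursion tree depth is log_3(81) = 4. At each level, the problem size is divided by 3, so it takes 4 divisions to reduce to a base case of size 1. The algorithm makes 3 recursive calls at each level.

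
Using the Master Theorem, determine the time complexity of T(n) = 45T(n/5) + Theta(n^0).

Master Theorem for T(n) = 45T(n/5) + O(n^0):

a = 45, b = 5, c = 0
log_b(a) = log_5(45) = 2.3652

Case 1: c = 0 < log_5(45) = 2.3652
T(n) = O(n^(log_5 45))

For T(n) = 45T(n/5) + O(n^0): log_5(45) = 2.3652. This is Case 1 of the Master Theorem (c < log_b(a), work dominated by leaves), giving O(n^(log_5 45)).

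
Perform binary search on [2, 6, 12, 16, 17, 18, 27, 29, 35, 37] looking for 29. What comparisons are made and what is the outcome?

Binary search for 29 in [2, 6, 12, 16, 17, 18, 27, 29, 35, 37]:

lo=0, hi=9, mid=4, arr[mid]=17 -> 17 < 29, search right half
lo=5, hi=9, mid=7, arr[mid]=29 -> Found target at index 7!

Binary search finds 29 at index 7 after 2 comparisons. The search repeatedly halves the search space by comparing with the middle element.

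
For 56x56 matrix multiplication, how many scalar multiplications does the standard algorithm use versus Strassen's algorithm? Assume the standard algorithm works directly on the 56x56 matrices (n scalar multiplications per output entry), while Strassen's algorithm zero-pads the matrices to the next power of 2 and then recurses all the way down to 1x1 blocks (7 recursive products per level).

Matrix multiplication for 56x56 matrices:

Strassen's algorithm requires power-of-2 dimensions. Pad 56x56 to 64x64 (next power of 2).

Standard algorithm: 56^3 = 175616 multiplications
Strassen's algorithm: 7^(log2(64)) = 7^6 = 117649 multiplications
Savings: 175616 - 117649 = 57967 multiplications

Standard: 175616 multiplications (56^3). Strassen: 117649 multiplications (7^6, after padding to 64x64). Strassen reduces 8 recursive multiplications to 7 at each level.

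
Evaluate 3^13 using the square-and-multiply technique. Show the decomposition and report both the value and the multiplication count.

Computing 3^13 by squaring (build up from 3^1; each line after the first costs one multiplication):

3^1 = 3
3^2 = (3^1)^2 = 3^2 = 9
3^3 = 3 * 3^2 = 3 * 9 = 27
3^6 = (3^3)^2 = 27^2 = 729
3^12 = (3^6)^2 = 729^2 = 531441
3^13 = 3 * 3^12 = 3 * 531441 = 1594323

Result: 1594323
Multiplications needed: 5 (5 lines after 3^1)

3^13 = 1594323. Using exponentiation by squaring, this requires 5 multiplications. The key idea: if the exponent is even, square the half-power; if odd, multiply by the base once.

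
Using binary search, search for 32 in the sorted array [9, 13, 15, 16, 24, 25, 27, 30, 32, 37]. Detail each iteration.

Binary search for 32 in [9, 13, 15, 16, 24, 25, 27, 30, 32, 37]:

lo=0, hi=9, mid=4, arr[mid]=24 -> 24 < 32, search right half
lo=5, hi=9, mid=7, arr[mid]=30 -> 30 < 32, search right half
lo=8, hi=9, mid=8, arr[mid]=32 -> Found target at index 8!

Binary search finds 32 at index 8 after 3 comparisons. The search repeatedly halves the search space by comparing with the middle element.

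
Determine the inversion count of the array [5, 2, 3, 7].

Finding inversions in [5, 2, 3, 7]:

(0, 1): arr[0]=5 > arr[1]=2
(0, 2): arr[0]=5 > arr[2]=3

Total inversions: 2

The array has 2 inversion(s): (0,1), (0,2). Each pair (i,j) satisfies i < j and arr[i] > arr[j].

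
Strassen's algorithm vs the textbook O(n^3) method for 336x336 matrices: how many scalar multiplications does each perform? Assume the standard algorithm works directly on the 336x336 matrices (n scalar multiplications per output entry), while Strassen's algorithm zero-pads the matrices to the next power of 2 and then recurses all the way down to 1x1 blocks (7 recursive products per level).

Matrix multiplication for 336x336 matrices:

Strassen's algorithm requires power-of-2 dimensions. Pad 336x336 to 512x512 (next power of 2).

Standard algorithm: 336^3 = 37933056 multiplications
Strassen's algorithm: 7^(log2(512)) = 7^9 = 40353607 multiplications
Difference: 37933056 - 40353607 = -2420551 (Strassen uses MORE here due to padding overhead — for small or just-over-power-of-2 n, padding can outweigh the per-level savings)

Standard: 37933056 multiplications (336^3). Strassen: 40353607 multiplications (7^9, after padding to 512x512). Strassen reduces 8 recursive multiplications to 7 at each level.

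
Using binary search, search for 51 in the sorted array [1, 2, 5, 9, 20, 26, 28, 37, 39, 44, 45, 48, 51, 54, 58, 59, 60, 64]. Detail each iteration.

Binary search for 51 in [1, 2, 5, 9, 20, 26, 28, 37, 39, 44, 45, 48, 51, 54, 58, 59, 60, 64]:

lo=0, hi=17, mid=8, arr[mid]=39 -> 39 < 51, search right half
lo=9, hi=17, mid=13, arr[mid]=54 -> 54 > 51, search left half
lo=9, hi=12, mid=10, arr[mid]=45 -> 45 < 51, search right half
lo=11, hi=12, mid=11, arr[mid]=48 -> 48 < 51, search right half
lo=12, hi=12, mid=12, arr[mid]=51 -> Found target at index 12!

Binary search finds 51 at index 12 after 5 comparisons. The search repeatedly halves the search space by comparing with the middle element.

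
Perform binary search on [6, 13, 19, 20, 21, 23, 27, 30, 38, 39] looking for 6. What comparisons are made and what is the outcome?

Binary search for 6 in [6, 13, 19, 20, 21, 23, 27, 30, 38, 39]:

lo=0, hi=9, mid=4, arr[mid]=21 -> 21 > 6, search left half
lo=0, hi=3, mid=1, arr[mid]=13 -> 13 > 6, search left half
lo=0, hi=0, mid=0, arr[mid]=6 -> Found target at index 0!

Binary search finds 6 at index 0 after 3 comparisons. The search repeatedly halves the search space by comparing with the middle element.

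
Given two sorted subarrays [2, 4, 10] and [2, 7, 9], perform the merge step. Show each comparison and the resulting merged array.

Merging process:

Compare 2 vs 2: take 2 from left. Merged: [2]
Compare 4 vs 2: take 2 from right. Merged: [2, 2]
Compare 4 vs 7: take 4 from left. Merged: [2, 2, 4]
Compare 10 vs 7: take 7 from right. Merged: [2, 2, 4, 7]
Compare 10 vs 9: take 9 from right. Merged: [2, 2, 4, 7, 9]
Append remaining from left: [10]. Merged: [2, 2, 4, 7, 9, 10]

Final merged array: [2, 2, 4, 7, 9, 10]
Total comparisons: 5

The merged array is [2, 2, 4, 7, 9, 10], requiring 5 comparisons. The merge step runs in O(n) time where n is the total number of elements.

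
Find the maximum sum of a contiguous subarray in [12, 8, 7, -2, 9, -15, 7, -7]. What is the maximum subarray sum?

Using Kadane's algorithm on [12, 8, 7, -2, 9, -15, 7, -7]:

Scanning through the array:
Position 1 (value 8): max_ending_here = 20, max_so_far = 20
Position 2 (value 7): max_ending_here = 27, max_so_far = 27
Position 3 (value -2): max_ending_here = 25, max_so_far = 27
Position 4 (value 9): max_ending_here = 34, max_so_far = 34
Position 5 (value -15): max_ending_here = 19, max_so_far = 34
Position 6 (value 7): max_ending_here = 26, max_so_far = 34
Position 7 (value -7): max_ending_here = 19, max_so_far = 34

Maximum subarray: [12, 8, 7, -2, 9]
Maximum sum: 34

The maximum subarray is [12, 8, 7, -2, 9] with sum 34. This subarray runs from index 0 to index 4.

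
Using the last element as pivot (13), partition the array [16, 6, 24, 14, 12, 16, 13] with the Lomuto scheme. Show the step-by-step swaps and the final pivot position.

Lomuto partition with pivot = 13:

Initial array: [16, 6, 24, 14, 12, 16, 13]

arr[0]=16 > 13: no swap
arr[1]=6 <= 13: swap with position 0, array becomes [6, 16, 24, 14, 12, 16, 13]
arr[2]=24 > 13: no swap
arr[3]=14 > 13: no swap
arr[4]=12 <= 13: swap with position 1, array becomes [6, 12, 24, 14, 16, 16, 13]
arr[5]=16 > 13: no swap

Place pivot at position 2: [6, 12, 13, 14, 16, 16, 24]
Pivot position: 2

After partitioning with pivot 13, the array becomes [6, 12, 13, 14, 16, 16, 24]. The pivot is placed at index 2. All elements to the left of the pivot are <= 13, and all elements to the right are > 13.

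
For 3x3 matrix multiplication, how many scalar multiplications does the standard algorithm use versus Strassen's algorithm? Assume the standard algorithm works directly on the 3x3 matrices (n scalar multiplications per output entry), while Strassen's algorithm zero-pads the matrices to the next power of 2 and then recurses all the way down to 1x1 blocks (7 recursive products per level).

Matrix multiplication for 3x3 matrices:

Strassen's algorithm requires power-of-2 dimensions. Pad 3x3 to 4x4 (next power of 2).

Standard algorithm: 3^3 = 27 multiplications
Strassen's algorithm: 7^(log2(4)) = 7^2 = 49 multiplications
Difference: 27 - 49 = -22 (Strassen uses MORE here due to padding overhead — for small or just-over-power-of-2 n, padding can outweigh the per-level savings)

Standard: 27 multiplications (3^3). Strassen: 49 multiplications (7^2, after padding to 4x4). Strassen reduces 8 recursive multiplications to 7 at each level.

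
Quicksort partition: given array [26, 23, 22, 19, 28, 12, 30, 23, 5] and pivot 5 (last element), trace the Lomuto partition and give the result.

Lomuto partition with pivot = 5:

Initial array: [26, 23, 22, 19, 28, 12, 30, 23, 5]

arr[0]=26 > 5: no swap
arr[1]=23 > 5: no swap
arr[2]=22 > 5: no swap
arr[3]=19 > 5: no swap
arr[4]=28 > 5: no swap
arr[5]=12 > 5: no swap
arr[6]=30 > 5: no swap
arr[7]=23 > 5: no swap

Place pivot at position 0: [5, 23, 22, 19, 28, 12, 30, 23, 26]
Pivot position: 0

After partitioning with pivot 5, the array becomes [5, 23, 22, 19, 28, 12, 30, 23, 26]. The pivot is placed at index 0. All elements to the left of the pivot are <= 5, and all elements to the right are > 5.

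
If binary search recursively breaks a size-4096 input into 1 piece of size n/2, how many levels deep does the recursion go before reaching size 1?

For divide and conquer with division factor 2:

Problem sizes at each level:
Level 0: 4096
Level 1: 2048
Level 2: 1024
Level 3: 512
Level 4: 256
Level 5: 128
Level 6: 64
Level 7: 32
Level 8: 16
Level 9: 8
Level 10: 4
Level 11: 2
Level 12: 1

The root is level 0 and the size-1 base case is level 12 (the tree spans levels 0 through 12, i.e. 13 levels counting the root), so the depth is the number of divisions: log_2(4096) = 12

The recursion tree depth is log_2(4096) = 12. At each level, the problem size is divided by 2, so it takes 12 divisions to reduce to a base case of size 1. The algorithm makes 1 recursive call at each level.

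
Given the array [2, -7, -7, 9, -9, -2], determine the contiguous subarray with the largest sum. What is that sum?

Using Kadane's algorithm on [2, -7, -7, 9, -9, -2]:

Scanning through the array:
Position 1 (value -7): max_ending_here = -5, max_so_far = 2
Position 2 (value -7): max_ending_here = -7, max_so_far = 2
Position 3 (value 9): max_ending_here = 9, max_so_far = 9
Position 4 (value -9): max_ending_here = 0, max_so_far = 9
Position 5 (value -2): max_ending_here = -2, max_so_far = 9

Maximum subarray: [9]
Maximum sum: 9

The maximum subarray is [9] with sum 9. This subarray runs from index 3 to index 3.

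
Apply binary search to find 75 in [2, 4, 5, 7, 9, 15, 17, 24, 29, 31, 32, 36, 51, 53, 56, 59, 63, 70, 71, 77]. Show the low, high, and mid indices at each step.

Binary search for 75 in [2, 4, 5, 7, 9, 15, 17, 24, 29, 31, 32, 36, 51, 53, 56, 59, 63, 70, 71, 77]:

lo=0, hi=19, mid=9, arr[mid]=31 -> 31 < 75, search right half
lo=10, hi=19, mid=14, arr[mid]=56 -> 56 < 75, search right half
lo=15, hi=19, mid=17, arr[mid]=70 -> 70 < 75, search right half
lo=18, hi=19, mid=18, arr[mid]=71 -> 71 < 75, search right half
lo=19, hi=19, mid=19, arr[mid]=77 -> 77 > 75, search left half
lo=19 > hi=18, target 75 not found

Binary search determines that 75 is not in the array after 5 comparisons. The search space was exhausted without finding the target.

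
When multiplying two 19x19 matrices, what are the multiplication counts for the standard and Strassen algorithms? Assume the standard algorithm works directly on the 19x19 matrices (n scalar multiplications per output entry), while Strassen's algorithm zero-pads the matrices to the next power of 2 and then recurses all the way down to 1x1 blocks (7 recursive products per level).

Matrix multiplication for 19x19 matrices:

Strassen's algorithm requires power-of-2 dimensions. Pad 19x19 to 32x32 (next power of 2).

Standard algorithm: 19^3 = 6859 multiplications
Strassen's algorithm: 7^(log2(32)) = 7^5 = 16807 multiplications
Difference: 6859 - 16807 = -9948 (Strassen uses MORE here due to padding overhead — for small or just-over-power-of-2 n, padding can outweigh the per-level savings)

Standard: 6859 multiplications (19^3). Strassen: 16807 multiplications (7^5, after padding to 32x32). Strassen reduces 8 recursive multiplications to 7 at each level.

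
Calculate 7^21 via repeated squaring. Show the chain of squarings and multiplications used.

Computing 7^21 by squaring (build up from 7^1; each line after the first costs one multiplication):

7^1 = 7
7^2 = (7^1)^2 = 7^2 = 49
7^4 = (7^2)^2 = 49^2 = 2401
7^5 = 7 * 7^4 = 7 * 2401 = 16807
7^10 = (7^5)^2 = 16807^2 = 282475249
7^20 = (7^10)^2 = 282475249^2 = 79792266297612001
7^21 = 7 * 7^20 = 7 * 79792266297612001 = 558545864083284007

Result: 558545864083284007
Multiplications needed: 6 (6 lines after 7^1)

7^21 = 558545864083284007. Using exponentiation by squaring, this requires 6 multiplications. The key idea: if the exponent is even, square the half-power; if odd, multiply by the base once.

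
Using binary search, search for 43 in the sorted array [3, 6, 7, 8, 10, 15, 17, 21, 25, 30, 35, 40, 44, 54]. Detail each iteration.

Binary search for 43 in [3, 6, 7, 8, 10, 15, 17, 21, 25, 30, 35, 40, 44, 54]:

lo=0, hi=13, mid=6, arr[mid]=17 -> 17 < 43, search right half
lo=7, hi=13, mid=10, arr[mid]=35 -> 35 < 43, search right half
lo=11, hi=13, mid=12, arr[mid]=44 -> 44 > 43, search left half
lo=11, hi=11, mid=11, arr[mid]=40 -> 40 < 43, search right half
lo=12 > hi=11, target 43 not found

Binary search determines that 43 is not in the array after 4 comparisons. The search space was exhausted without finding the target.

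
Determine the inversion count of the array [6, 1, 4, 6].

Finding inversions in [6, 1, 4, 6]:

(0, 1): arr[0]=6 > arr[1]=1
(0, 2): arr[0]=6 > arr[2]=4

Total inversions: 2

The array has 2 inversion(s): (0,1), (0,2). Each pair (i,j) satisfies i < j and arr[i] > arr[j].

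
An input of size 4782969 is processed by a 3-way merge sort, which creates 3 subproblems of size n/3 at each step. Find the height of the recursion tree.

For divide and conquer with division factor 3:

Problem sizes at each level:
Level 0: 4782969
Level 1: 1594323
Level 2: 531441
Level 3: 177147
Level 4: 59049
Level 5: 19683
Level 6: 6561
Level 7: 2187
Level 8: 729
Level 9: 243
Level 10: 81
Level 11: 27
Level 12: 9
Level 13: 3
Level 14: 1

The root is level 0 and the size-1 base case is level 14 (the tree spans levels 0 through 14, i.e. 15 levels counting the root), so the depth is the number of divisions: log_3(4782969) = 14

The recursion tree depth is log_3(4782969) = 14. At each level, the problem size is divided by 3, so it takes 14 divisions to reduce to a base case of size 1. The algorithm makes 3 recursive calls at each level.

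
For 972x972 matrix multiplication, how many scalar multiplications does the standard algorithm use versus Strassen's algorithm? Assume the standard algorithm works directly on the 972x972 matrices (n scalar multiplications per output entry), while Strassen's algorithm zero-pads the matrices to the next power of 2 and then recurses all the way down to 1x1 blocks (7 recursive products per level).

Matrix multiplication for 972x972 matrices:

Strassen's algorithm requires power-of-2 dimensions. Pad 972x972 to 1024x1024 (next power of 2).

Standard algorithm: 972^3 = 918330048 multiplications
Strassen's algorithm: 7^(log2(1024)) = 7^10 = 282475249 multiplications
Savings: 918330048 - 282475249 = 635854799 multiplications

Standard: 918330048 multiplications (972^3). Strassen: 282475249 multiplications (7^10, after padding to 1024x1024). Strassen reduces 8 recursive multiplications to 7 at each level.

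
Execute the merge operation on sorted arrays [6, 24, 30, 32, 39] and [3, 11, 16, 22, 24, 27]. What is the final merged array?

Merging process:

Compare 6 vs 3: take 3 from right. Merged: [3]
Compare 6 vs 11: take 6 from left. Merged: [3, 6]
Compare 24 vs 11: take 11 from right. Merged: [3, 6, 11]
Compare 24 vs 16: take 16 from right. Merged: [3, 6, 11, 16]
Compare 24 vs 22: take 22 from right. Merged: [3, 6, 11, 16, 22]
Compare 24 vs 24: take 24 from left. Merged: [3, 6, 11, 16, 22, 24]
Compare 30 vs 24: take 24 from right. Merged: [3, 6, 11, 16, 22, 24, 24]
Compare 30 vs 27: take 27 from right. Merged: [3, 6, 11, 16, 22, 24, 24, 27]
Append remaining from left: [30, 32, 39]. Merged: [3, 6, 11, 16, 22, 24, 24, 27, 30, 32, 39]

Final merged array: [3, 6, 11, 16, 22, 24, 24, 27, 30, 32, 39]
Total comparisons: 8

The merged array is [3, 6, 11, 16, 22, 24, 24, 27, 30, 32, 39], requiring 8 comparisons. The merge step runs in O(n) time where n is the total number of elements.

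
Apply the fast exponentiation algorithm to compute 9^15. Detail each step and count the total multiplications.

Computing 9^15 by squaring (build up from 9^1; each line after the first costs one multiplication):

9^1 = 9
9^2 = (9^1)^2 = 9^2 = 81
9^3 = 9 * 9^2 = 9 * 81 = 729
9^6 = (9^3)^2 = 729^2 = 531441
9^7 = 9 * 9^6 = 9 * 531441 = 4782969
9^14 = (9^7)^2 = 4782969^2 = 22876792454961
9^15 = 9 * 9^14 = 9 * 22876792454961 = 205891132094649

Result: 205891132094649
Multiplications needed: 6 (6 lines after 9^1)

9^15 = 205891132094649. Using exponentiation by squaring, this requires 6 multiplications. The key idea: if the exponent is even, square the half-power; if odd, multiply by the base once.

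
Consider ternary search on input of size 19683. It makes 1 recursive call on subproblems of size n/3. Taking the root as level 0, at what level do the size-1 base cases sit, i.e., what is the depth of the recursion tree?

For divide and conquer with division factor 3:

Problem sizes at each level:
Level 0: 19683
Level 1: 6561
Level 2: 2187
Level 3: 729
Level 4: 243
Level 5: 81
Level 6: 27
Level 7: 9
Level 8: 3
Level 9: 1

The root is level 0 and the size-1 base case is level 9 (the tree spans levels 0 through 9, i.e. 10 levels counting the root), so the depth is the number of divisions: log_3(19683) = 9

The recursion tree depth is log_3(19683) = 9. At each level, the problem size is divided by 3, so it takes 9 divisions to reduce to a base case of size 1. The algorithm makes 1 recursive call at each level.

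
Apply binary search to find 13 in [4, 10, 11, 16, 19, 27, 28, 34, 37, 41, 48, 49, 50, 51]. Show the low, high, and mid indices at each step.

Binary search for 13 in [4, 10, 11, 16, 19, 27, 28, 34, 37, 41, 48, 49, 50, 51]:

lo=0, hi=13, mid=6, arr[mid]=28 -> 28 > 13, search left half
lo=0, hi=5, mid=2, arr[mid]=11 -> 11 < 13, search right half
lo=3, hi=5, mid=4, arr[mid]=19 -> 19 > 13, search left half
lo=3, hi=3, mid=3, arr[mid]=16 -> 16 > 13, search left half
lo=3 > hi=2, target 13 not found

Binary search determines that 13 is not in the array after 4 comparisons. The search space was exhausted without finding the target.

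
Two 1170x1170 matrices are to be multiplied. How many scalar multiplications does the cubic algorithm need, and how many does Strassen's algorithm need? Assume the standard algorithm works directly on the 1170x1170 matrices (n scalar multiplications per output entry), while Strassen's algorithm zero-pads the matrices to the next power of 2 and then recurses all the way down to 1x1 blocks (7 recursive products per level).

Matrix multiplication for 1170x1170 matrices:

Strassen's algorithm requires power-of-2 dimensions. Pad 1170x1170 to 2048x2048 (next power of 2).

Standard algorithm: 1170^3 = 1601613000 multiplications
Strassen's algorithm: 7^(log2(2048)) = 7^11 = 1977326743 multiplications
Difference: 1601613000 - 1977326743 = -375713743 (Strassen uses MORE here due to padding overhead — for small or just-over-power-of-2 n, padding can outweigh the per-level savings)

Standard: 1601613000 multiplications (1170^3). Strassen: 1977326743 multiplications (7^11, after padding to 2048x2048). Strassen reduces 8 recursive multiplications to 7 at each level.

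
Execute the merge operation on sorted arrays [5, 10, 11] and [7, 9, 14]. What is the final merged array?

Merging process:

Compare 5 vs 7: take 5 from left. Merged: [5]
Compare 10 vs 7: take 7 from right. Merged: [5, 7]
Compare 10 vs 9: take 9 from right. Merged: [5, 7, 9]
Compare 10 vs 14: take 10 from left. Merged: [5, 7, 9, 10]
Compare 11 vs 14: take 11 from left. Merged: [5, 7, 9, 10, 11]
Append remaining from right: [14]. Merged: [5, 7, 9, 10, 11, 14]

Final merged array: [5, 7, 9, 10, 11, 14]
Total comparisons: 5

The merged array is [5, 7, 9, 10, 11, 14], requiring 5 comparisons. The merge step runs in O(n) time where n is the total number of elements.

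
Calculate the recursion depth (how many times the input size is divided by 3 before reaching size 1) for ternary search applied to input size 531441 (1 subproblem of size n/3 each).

For divide and conquer with division factor 3:

Problem sizes at each level:
Level 0: 531441
Level 1: 177147
Level 2: 59049
Level 3: 19683
Level 4: 6561
Level 5: 2187
Level 6: 729
Level 7: 243
Level 8: 81
Level 9: 27
Level 10: 9
Level 11: 3
Level 12: 1

The root is level 0 and the size-1 base case is level 12 (the tree spans levels 0 through 12, i.e. 13 levels counting the root), so the depth is the number of divisions: log_3(531441) = 12

The recursion tree depth is log_3(531441) = 12. At each level, the problem size is divided by 3, so it takes 12 divisions to reduce to a base case of size 1. The algorithm makes 1 recursive call at each level.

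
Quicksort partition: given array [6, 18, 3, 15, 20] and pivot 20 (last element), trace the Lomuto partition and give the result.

Lomuto partition with pivot = 20:

Initial array: [6, 18, 3, 15, 20]

arr[0]=6 <= 20: swap with position 0, array becomes [6, 18, 3, 15, 20]
arr[1]=18 <= 20: swap with position 1, array becomes [6, 18, 3, 15, 20]
arr[2]=3 <= 20: swap with position 2, array becomes [6, 18, 3, 15, 20]
arr[3]=15 <= 20: swap with position 3, array becomes [6, 18, 3, 15, 20]

Place pivot at position 4: [6, 18, 3, 15, 20]
Pivot position: 4

After partitioning with pivot 20, the array becomes [6, 18, 3, 15, 20]. The pivot is placed at index 4. All elements to the left of the pivot are <= 20, and all elements to the right are > 20.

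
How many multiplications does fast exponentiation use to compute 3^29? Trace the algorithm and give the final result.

Computing 3^29 by squaring (build up from 3^1; each line after the first costs one multiplication):

3^1 = 3
3^2 = (3^1)^2 = 3^2 = 9
3^3 = 3 * 3^2 = 3 * 9 = 27
3^6 = (3^3)^2 = 27^2 = 729
3^7 = 3 * 3^6 = 3 * 729 = 2187
3^14 = (3^7)^2 = 2187^2 = 4782969
3^28 = (3^14)^2 = 4782969^2 = 22876792454961
3^29 = 3 * 3^28 = 3 * 22876792454961 = 68630377364883

Result: 68630377364883
Multiplications needed: 7 (7 lines after 3^1)

3^29 = 68630377364883. Using exponentiation by squaring, this requires 7 multiplications. The key idea: if the exponent is even, square the half-power; if odd, multiply by the base once.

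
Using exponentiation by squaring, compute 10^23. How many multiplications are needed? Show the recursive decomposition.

Computing 10^23 by squaring (build up from 10^1; each line after the first costs one multiplication):

10^1 = 10
10^2 = (10^1)^2 = 10^2 = 100
10^4 = (10^2)^2 = 100^2 = 10000
10^5 = 10 * 10^4 = 10 * 10000 = 100000
10^10 = (10^5)^2 = 100000^2 = 10000000000
10^11 = 10 * 10^10 = 10 * 10000000000 = 100000000000
10^22 = (10^11)^2 = 100000000000^2 = 10000000000000000000000
10^23 = 10 * 10^22 = 10 * 10000000000000000000000 = 100000000000000000000000

Result: 100000000000000000000000
Multiplications needed: 7 (7 lines after 10^1)

10^23 = 100000000000000000000000. Using exponentiation by squaring, this requires 7 multiplications. The key idea: if the exponent is even, square the half-power; if odd, multiply by the base once.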